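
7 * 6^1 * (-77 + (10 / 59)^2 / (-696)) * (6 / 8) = -979407723 / 403796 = -2425.50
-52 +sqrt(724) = -52 +2* sqrt(181) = -25.09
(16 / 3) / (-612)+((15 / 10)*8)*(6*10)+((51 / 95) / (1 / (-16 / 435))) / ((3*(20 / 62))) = 22760889452 / 31613625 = 719.97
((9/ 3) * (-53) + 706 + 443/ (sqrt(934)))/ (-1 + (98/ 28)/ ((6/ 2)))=1329 * sqrt(934)/ 467 + 3282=3368.97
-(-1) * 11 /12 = 11 /12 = 0.92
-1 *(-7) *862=6034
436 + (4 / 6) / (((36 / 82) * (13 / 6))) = 51094 / 117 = 436.70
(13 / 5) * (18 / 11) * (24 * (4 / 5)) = 22464 / 275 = 81.69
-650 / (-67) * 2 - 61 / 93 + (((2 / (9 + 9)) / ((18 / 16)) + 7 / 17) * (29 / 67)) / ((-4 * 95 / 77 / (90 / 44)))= 47426863 / 2542248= 18.66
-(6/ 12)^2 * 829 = -829/ 4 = -207.25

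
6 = 6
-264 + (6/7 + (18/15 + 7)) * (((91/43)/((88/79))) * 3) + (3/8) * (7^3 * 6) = 10583307/18920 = 559.37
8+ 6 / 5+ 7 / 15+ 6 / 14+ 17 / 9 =755 / 63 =11.98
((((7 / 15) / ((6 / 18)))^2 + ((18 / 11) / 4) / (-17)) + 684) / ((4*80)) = 6413501 / 2992000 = 2.14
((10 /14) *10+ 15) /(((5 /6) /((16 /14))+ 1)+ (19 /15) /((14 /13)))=12400 /1627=7.62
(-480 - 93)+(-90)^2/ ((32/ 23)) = 41991/ 8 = 5248.88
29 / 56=0.52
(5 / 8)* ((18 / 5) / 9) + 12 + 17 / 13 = 705 / 52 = 13.56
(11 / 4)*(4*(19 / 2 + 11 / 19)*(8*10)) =168520 / 19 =8869.47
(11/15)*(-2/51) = -22/765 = -0.03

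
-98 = -98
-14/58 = -0.24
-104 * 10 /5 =-208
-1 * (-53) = 53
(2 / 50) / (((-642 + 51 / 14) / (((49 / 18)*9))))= -343 / 223425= -0.00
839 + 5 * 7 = 874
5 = 5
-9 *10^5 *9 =-8100000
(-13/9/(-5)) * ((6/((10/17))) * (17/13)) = 289/75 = 3.85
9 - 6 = 3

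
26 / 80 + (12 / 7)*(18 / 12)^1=811 / 280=2.90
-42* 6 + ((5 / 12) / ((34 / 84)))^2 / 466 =-135750167 / 538696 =-252.00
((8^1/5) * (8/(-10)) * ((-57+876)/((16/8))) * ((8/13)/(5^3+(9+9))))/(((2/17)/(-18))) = 1233792/3575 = 345.12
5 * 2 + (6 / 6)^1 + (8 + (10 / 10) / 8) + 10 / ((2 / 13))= 673 / 8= 84.12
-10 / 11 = -0.91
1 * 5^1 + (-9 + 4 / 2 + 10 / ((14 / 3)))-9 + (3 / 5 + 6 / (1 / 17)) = 3281 / 35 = 93.74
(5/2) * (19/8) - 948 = -942.06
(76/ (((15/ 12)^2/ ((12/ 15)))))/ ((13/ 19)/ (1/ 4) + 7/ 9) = 11.07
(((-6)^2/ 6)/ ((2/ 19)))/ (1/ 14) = 798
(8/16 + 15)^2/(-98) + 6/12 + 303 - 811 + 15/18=-598723/1176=-509.12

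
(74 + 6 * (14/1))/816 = 79/408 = 0.19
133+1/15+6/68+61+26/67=6647533/34170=194.54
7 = 7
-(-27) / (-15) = -9 / 5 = -1.80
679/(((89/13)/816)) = 7202832/89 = 80930.70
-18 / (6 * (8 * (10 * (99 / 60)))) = -1 / 44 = -0.02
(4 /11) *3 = 12 /11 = 1.09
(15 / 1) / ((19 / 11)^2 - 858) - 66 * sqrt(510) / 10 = -33 * sqrt(510) / 5 - 1815 / 103457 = -149.07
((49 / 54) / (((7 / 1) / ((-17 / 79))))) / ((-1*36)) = 119 / 153576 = 0.00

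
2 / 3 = 0.67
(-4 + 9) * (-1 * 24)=-120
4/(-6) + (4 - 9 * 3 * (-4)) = 334/3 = 111.33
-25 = -25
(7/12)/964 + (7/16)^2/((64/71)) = 2522485/11845632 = 0.21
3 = 3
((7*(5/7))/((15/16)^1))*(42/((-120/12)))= -112/5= -22.40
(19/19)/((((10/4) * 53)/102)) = 0.77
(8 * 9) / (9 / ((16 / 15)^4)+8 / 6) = 14155776 / 1629019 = 8.69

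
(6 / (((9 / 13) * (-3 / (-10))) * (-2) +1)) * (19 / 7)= 195 / 7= 27.86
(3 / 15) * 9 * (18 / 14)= 81 / 35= 2.31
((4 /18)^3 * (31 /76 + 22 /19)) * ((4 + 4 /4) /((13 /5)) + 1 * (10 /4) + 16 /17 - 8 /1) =-8155 /180063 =-0.05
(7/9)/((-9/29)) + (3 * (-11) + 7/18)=-5689/162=-35.12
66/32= 33/16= 2.06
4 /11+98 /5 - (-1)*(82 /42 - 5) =19538 /1155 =16.92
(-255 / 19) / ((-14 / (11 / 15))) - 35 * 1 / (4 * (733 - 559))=60421 / 92568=0.65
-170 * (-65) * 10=110500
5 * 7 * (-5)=-175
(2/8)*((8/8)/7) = 1/28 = 0.04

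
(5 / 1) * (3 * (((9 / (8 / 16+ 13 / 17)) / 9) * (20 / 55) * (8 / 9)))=5440 / 1419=3.83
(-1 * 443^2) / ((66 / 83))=-16288667 / 66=-246797.98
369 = 369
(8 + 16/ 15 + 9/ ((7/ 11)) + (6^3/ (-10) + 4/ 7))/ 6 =229/ 630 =0.36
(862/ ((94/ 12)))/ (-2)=-2586/ 47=-55.02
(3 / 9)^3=1 / 27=0.04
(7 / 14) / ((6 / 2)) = 1 / 6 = 0.17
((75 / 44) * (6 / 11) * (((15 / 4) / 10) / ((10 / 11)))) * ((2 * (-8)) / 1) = -135 / 22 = -6.14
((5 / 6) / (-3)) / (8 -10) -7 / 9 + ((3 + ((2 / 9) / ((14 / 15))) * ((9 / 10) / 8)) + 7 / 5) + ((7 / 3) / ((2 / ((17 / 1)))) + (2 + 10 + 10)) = 45.62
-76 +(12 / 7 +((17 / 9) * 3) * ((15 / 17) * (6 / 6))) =-485 / 7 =-69.29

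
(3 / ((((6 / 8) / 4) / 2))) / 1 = 32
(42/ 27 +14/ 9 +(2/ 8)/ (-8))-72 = -19849/ 288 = -68.92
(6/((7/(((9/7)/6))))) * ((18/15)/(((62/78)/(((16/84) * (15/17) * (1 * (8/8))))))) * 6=50544/180761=0.28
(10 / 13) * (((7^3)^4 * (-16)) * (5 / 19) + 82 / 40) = -22146059520821 / 494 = -44830080001.66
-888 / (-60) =74 / 5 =14.80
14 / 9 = 1.56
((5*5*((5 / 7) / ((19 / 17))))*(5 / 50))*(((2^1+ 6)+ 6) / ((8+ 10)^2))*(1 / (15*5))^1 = 17 / 18468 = 0.00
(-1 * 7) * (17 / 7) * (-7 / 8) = 119 / 8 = 14.88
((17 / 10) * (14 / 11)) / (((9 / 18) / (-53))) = -12614 / 55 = -229.35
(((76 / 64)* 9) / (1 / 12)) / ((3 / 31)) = 5301 / 4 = 1325.25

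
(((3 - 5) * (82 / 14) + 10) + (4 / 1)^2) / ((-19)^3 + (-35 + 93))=-100 / 47607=-0.00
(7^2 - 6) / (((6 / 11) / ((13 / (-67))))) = -6149 / 402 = -15.30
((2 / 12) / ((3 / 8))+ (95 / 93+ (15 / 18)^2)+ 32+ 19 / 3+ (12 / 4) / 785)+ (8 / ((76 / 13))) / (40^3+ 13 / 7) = 302000067474821 / 7457239106820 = 40.50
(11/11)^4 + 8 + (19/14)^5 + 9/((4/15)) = 25468075/537824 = 47.35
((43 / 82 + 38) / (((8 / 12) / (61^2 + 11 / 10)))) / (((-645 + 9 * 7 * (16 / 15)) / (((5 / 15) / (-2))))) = 4354857 / 70192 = 62.04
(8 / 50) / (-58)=-2 / 725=-0.00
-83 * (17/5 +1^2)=-1826/5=-365.20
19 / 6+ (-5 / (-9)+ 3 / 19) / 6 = 3371 / 1026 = 3.29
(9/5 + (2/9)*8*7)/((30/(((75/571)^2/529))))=16025/1034854134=0.00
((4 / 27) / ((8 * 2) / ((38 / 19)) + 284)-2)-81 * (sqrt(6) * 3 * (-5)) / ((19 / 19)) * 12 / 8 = -3941 / 1971 + 3645 * sqrt(6) / 2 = 4462.20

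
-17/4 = -4.25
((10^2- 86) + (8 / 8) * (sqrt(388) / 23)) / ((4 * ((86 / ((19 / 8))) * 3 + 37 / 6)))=57 * sqrt(97) / 301001 + 399 / 13087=0.03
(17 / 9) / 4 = 17 / 36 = 0.47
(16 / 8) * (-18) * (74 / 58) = -1332 / 29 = -45.93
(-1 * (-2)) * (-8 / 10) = -8 / 5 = -1.60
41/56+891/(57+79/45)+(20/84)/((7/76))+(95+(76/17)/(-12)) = 498234953/4404904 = 113.11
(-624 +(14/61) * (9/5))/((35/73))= -13884162/10675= -1300.62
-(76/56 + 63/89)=-2573/1246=-2.07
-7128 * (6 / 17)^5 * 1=-55427328 / 1419857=-39.04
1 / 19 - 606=-605.95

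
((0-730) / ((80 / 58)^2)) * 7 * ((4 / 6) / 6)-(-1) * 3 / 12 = -429391 / 1440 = -298.19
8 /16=1 /2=0.50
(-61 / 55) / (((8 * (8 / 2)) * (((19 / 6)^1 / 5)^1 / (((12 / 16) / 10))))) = -549 / 133760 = -0.00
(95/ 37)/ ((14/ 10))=475/ 259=1.83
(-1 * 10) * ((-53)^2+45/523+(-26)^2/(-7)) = -99305160/3661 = -27125.15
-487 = -487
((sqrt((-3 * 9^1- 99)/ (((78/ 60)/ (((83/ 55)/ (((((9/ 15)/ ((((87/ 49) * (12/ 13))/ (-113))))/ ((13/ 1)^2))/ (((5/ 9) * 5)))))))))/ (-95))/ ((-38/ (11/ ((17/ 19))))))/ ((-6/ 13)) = -13 * sqrt(314149605)/ 766479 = -0.30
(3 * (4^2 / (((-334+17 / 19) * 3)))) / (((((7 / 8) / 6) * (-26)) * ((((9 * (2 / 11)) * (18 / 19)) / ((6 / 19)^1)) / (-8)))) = -107008 / 5183451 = -0.02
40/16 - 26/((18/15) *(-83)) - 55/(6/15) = -33550/249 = -134.74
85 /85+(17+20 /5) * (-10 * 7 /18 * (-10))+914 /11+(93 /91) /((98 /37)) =265201103 /294294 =901.14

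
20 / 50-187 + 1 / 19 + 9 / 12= -70603 / 380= -185.80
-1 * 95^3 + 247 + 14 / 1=-857114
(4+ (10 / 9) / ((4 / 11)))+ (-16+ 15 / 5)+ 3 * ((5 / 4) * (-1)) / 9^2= -647 / 108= -5.99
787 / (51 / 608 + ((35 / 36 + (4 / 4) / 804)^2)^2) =63262676239538976 / 78929286571619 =801.51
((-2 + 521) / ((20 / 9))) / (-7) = -4671 / 140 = -33.36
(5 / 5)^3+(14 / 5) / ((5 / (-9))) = -101 / 25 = -4.04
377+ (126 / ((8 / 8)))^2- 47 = 16206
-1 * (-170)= 170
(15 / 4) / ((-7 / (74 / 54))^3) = -253265 / 9001692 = -0.03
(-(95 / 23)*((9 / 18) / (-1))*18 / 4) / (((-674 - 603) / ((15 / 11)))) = -12825 / 1292324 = -0.01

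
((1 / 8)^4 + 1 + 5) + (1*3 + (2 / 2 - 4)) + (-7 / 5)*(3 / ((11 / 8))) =663607 / 225280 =2.95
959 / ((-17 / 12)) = -11508 / 17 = -676.94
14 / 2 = 7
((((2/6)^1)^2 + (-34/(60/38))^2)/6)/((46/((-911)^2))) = 43302788017/31050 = 1394614.75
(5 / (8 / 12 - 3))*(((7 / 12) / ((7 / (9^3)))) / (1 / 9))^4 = -191491008272.55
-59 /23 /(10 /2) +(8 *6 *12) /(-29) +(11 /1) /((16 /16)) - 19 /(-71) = -2156521 /236785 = -9.11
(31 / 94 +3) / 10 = 313 / 940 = 0.33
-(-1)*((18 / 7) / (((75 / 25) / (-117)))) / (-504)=39 / 196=0.20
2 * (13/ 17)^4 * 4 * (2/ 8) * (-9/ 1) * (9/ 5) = -4626882/ 417605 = -11.08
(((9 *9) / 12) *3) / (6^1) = 3.38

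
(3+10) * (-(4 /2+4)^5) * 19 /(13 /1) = -147744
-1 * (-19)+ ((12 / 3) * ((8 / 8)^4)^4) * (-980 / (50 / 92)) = -35969 / 5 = -7193.80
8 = 8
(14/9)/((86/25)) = 175/387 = 0.45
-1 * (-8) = 8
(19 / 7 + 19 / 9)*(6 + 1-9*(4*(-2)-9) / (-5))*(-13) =466336 / 315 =1480.43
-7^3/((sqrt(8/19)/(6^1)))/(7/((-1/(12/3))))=147 * sqrt(38)/8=113.27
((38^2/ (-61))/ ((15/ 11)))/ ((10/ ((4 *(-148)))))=4701664/ 4575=1027.69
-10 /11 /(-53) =10 /583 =0.02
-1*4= -4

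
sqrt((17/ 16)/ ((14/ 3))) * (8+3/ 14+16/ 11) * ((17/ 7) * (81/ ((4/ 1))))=2050353 * sqrt(714)/ 241472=226.89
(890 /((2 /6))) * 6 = 16020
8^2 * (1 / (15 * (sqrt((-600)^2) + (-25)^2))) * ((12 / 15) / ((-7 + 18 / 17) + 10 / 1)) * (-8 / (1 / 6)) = -69632 / 2113125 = -0.03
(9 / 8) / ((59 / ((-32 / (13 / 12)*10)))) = -4320 / 767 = -5.63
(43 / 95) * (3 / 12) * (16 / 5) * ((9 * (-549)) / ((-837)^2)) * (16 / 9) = -167872 / 36974475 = -0.00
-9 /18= -1 /2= -0.50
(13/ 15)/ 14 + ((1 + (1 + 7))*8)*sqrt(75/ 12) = 37813/ 210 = 180.06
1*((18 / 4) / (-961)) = -9 / 1922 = -0.00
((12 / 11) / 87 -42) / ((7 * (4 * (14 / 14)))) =-6697 / 4466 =-1.50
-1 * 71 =-71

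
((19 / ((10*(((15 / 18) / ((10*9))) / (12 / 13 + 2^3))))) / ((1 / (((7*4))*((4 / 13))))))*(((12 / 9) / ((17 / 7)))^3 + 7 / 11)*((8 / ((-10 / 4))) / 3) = -9242218194944 / 684995025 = -13492.39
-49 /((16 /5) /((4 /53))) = -245 /212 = -1.16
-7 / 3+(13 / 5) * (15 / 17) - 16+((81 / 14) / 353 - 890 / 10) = -26470163 / 252042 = -105.02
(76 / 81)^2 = 5776 / 6561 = 0.88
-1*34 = -34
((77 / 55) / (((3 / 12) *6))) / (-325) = -0.00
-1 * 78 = -78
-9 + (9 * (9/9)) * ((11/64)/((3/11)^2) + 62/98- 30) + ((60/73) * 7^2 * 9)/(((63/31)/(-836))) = -34192288357/228928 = -149358.26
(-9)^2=81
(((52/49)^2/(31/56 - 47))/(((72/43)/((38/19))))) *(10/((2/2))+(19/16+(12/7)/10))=-92450774/281025045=-0.33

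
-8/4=-2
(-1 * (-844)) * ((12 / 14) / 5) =5064 / 35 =144.69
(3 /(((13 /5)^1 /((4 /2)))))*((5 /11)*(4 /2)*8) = 16.78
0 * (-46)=0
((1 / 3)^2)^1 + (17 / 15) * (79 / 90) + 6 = 7.11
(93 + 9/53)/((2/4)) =9876/53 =186.34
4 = 4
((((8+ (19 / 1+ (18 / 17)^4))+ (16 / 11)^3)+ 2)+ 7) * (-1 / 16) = -1120954327 / 444665804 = -2.52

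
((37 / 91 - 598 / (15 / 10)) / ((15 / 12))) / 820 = -4349 / 11193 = -0.39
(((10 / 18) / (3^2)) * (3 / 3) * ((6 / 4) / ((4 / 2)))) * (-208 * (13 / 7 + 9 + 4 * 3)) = -41600 / 189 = -220.11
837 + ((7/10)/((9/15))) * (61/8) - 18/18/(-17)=690299/816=845.95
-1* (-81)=81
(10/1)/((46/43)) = 215/23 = 9.35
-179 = -179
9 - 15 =-6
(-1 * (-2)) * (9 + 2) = 22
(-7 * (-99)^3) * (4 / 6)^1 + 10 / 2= 4528067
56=56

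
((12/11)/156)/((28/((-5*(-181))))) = 905/4004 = 0.23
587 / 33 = 17.79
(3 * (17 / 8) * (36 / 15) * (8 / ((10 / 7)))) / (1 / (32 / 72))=952 / 25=38.08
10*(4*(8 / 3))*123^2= 1613760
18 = 18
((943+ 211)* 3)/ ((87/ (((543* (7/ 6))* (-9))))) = -6579531/ 29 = -226880.38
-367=-367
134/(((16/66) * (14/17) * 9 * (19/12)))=12529/266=47.10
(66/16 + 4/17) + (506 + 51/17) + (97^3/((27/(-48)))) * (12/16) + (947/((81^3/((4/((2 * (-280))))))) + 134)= -3076697885180603/2529659160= -1216249.97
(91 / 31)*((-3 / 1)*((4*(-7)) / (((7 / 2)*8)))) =273 / 31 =8.81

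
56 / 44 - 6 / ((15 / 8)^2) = -358 / 825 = -0.43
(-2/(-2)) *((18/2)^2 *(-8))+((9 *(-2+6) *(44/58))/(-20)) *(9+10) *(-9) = -60102/145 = -414.50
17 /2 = 8.50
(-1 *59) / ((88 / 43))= -2537 / 88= -28.83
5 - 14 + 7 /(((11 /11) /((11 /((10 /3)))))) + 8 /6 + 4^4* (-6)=-45617 /30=-1520.57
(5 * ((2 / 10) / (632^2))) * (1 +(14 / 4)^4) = 2417 / 6390784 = 0.00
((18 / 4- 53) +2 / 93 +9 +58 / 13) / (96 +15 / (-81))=-762039 / 2085122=-0.37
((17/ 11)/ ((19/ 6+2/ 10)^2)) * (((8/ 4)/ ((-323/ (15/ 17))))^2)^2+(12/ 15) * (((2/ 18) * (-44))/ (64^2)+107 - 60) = 2599091572460600920300783/ 69126531348104605013760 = 37.60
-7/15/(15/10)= -14/45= -0.31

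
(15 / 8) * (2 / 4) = 15 / 16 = 0.94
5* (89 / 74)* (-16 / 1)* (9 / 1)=-32040 / 37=-865.95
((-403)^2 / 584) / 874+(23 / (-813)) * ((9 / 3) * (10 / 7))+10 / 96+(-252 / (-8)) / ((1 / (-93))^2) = 272443.80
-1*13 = -13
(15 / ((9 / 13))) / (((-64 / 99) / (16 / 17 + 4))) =-45045 / 272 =-165.61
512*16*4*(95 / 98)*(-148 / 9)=-230359040 / 441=-522356.10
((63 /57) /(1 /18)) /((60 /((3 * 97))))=18333 /190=96.49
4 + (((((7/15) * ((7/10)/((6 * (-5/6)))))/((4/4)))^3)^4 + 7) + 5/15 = 358998656272888375174981380566414401/31676352024078369140625000000000000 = 11.33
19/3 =6.33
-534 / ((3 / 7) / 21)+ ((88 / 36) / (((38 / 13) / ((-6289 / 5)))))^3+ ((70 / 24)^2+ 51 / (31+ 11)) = -11877358837785269 / 10206000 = -1163762378.78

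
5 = 5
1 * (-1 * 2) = -2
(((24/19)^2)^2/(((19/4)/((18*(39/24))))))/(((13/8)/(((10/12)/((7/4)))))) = 79626240/17332693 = 4.59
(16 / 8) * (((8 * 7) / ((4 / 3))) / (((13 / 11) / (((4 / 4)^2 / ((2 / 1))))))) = 462 / 13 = 35.54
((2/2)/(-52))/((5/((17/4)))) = -17/1040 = -0.02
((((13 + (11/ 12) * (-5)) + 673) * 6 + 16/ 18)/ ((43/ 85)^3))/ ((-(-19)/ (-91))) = -4113666568375/ 27191394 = -151285.61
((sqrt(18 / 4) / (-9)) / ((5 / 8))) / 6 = -2* sqrt(2) / 45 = -0.06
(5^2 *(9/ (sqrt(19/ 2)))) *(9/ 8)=82.12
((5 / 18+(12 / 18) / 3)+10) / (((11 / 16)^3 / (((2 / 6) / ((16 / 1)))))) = 896 / 1331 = 0.67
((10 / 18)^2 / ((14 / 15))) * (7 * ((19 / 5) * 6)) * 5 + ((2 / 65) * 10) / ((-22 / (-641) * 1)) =351163 / 1287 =272.85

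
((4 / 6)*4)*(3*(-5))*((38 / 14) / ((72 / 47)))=-4465 / 63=-70.87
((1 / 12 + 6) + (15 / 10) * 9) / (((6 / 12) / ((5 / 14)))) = 1175 / 84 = 13.99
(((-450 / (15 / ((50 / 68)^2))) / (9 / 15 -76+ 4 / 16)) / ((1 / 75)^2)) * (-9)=-527343750 / 48263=-10926.46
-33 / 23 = -1.43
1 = 1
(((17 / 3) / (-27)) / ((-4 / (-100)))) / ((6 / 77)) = -32725 / 486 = -67.34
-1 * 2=-2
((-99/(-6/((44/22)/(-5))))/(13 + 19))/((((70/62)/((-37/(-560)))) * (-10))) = 37851/31360000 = 0.00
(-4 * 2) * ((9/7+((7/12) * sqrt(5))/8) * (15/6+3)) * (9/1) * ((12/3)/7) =-14256/49-33 * sqrt(5)/2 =-327.83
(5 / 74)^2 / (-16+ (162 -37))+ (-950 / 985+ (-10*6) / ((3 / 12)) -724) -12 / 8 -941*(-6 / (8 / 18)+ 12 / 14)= 8996898223715 / 823103036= 10930.46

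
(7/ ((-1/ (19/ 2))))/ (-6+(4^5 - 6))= -133/ 2024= -0.07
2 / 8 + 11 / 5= 49 / 20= 2.45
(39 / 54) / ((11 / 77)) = 91 / 18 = 5.06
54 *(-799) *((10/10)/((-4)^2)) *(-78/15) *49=13742001/20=687100.05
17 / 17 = 1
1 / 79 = 0.01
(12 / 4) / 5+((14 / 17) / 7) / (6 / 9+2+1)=591 / 935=0.63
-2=-2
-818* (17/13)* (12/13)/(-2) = 83436/169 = 493.70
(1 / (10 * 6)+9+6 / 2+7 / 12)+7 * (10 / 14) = 88 / 5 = 17.60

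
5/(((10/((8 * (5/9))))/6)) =40/3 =13.33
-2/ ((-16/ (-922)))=-461/ 4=-115.25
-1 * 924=-924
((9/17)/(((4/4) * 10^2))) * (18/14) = 81/11900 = 0.01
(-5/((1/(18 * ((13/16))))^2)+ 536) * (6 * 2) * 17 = -1741191/16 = -108824.44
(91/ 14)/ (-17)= -13/ 34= -0.38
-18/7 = -2.57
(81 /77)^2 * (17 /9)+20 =130973 /5929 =22.09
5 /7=0.71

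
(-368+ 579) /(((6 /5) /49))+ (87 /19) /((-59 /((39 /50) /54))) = 965834791 /112100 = 8615.83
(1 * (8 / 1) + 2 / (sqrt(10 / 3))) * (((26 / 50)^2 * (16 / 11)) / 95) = 2704 * sqrt(30) / 3265625 + 21632 / 653125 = 0.04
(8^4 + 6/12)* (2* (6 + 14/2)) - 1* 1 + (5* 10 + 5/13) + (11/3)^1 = 4155920/39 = 106562.05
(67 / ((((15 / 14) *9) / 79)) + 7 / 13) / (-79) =-964271 / 138645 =-6.95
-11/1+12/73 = -791/73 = -10.84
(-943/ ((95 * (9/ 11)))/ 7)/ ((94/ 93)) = -321563/ 187530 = -1.71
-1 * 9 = -9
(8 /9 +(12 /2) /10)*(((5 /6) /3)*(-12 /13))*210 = -9380 /117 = -80.17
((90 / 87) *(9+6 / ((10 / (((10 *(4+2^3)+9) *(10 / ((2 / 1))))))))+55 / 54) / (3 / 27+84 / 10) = 48.25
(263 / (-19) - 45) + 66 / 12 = -53.34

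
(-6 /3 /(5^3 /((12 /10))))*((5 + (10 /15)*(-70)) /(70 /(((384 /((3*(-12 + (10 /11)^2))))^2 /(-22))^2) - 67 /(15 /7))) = -174151532544 /6378163768403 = -0.03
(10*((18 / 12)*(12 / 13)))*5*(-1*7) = -6300 / 13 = -484.62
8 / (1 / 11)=88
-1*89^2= -7921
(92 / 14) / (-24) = -23 / 84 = -0.27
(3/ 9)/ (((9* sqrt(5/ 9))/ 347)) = 347* sqrt(5)/ 45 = 17.24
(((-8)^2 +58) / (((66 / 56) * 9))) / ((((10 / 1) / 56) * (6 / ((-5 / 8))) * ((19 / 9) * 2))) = -2989 / 1881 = -1.59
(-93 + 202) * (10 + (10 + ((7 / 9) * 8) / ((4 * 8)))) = 79243 / 36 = 2201.19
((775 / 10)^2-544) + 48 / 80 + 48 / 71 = 7758207 / 1420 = 5463.53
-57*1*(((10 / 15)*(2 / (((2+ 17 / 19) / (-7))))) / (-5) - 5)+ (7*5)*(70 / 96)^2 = 169077793 / 633600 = 266.85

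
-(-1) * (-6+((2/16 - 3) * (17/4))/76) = -14983/2432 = -6.16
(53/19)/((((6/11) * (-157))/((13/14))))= -0.03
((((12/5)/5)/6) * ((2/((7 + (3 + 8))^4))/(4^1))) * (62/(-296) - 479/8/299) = -1343/8602588800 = -0.00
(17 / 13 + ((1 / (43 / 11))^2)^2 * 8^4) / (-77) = -837723585 / 3422219801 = -0.24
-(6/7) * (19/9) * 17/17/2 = -19/21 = -0.90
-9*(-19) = 171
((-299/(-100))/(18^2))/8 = 299/259200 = 0.00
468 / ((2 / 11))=2574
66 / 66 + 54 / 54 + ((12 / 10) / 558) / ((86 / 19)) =79999 / 39990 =2.00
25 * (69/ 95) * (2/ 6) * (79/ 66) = 9085/ 1254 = 7.24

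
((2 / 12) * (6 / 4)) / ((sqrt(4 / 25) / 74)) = 185 / 4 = 46.25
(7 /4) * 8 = 14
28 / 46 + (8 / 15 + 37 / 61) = 36799 / 21045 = 1.75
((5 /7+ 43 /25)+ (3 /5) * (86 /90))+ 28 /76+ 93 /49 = 5.27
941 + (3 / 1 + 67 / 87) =82195 / 87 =944.77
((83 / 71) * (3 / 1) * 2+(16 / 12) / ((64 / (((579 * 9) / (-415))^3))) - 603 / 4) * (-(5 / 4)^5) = 375483604371675 / 665139232768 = 564.52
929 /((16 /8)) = 929 /2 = 464.50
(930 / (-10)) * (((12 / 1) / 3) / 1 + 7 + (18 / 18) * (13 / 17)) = -18600 / 17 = -1094.12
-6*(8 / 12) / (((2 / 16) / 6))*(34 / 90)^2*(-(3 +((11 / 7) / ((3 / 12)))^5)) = 610244613184 / 2268945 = 268955.23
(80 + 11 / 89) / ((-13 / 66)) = -470646 / 1157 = -406.78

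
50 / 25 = 2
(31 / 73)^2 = 961 / 5329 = 0.18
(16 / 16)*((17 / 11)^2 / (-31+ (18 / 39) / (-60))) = -37570 / 487751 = -0.08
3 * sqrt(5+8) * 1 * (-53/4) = -159 * sqrt(13)/4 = -143.32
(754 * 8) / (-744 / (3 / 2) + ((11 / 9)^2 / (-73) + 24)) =-35667216 / 2791057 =-12.78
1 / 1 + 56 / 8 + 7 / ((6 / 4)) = 12.67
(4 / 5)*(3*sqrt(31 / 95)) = 12*sqrt(2945) / 475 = 1.37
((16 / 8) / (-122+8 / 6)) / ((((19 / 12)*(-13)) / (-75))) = -2700 / 44707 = -0.06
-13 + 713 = 700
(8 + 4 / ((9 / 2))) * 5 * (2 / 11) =800 / 99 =8.08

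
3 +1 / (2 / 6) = 6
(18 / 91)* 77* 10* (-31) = -4721.54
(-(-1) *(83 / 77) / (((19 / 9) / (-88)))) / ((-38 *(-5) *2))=-1494 / 12635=-0.12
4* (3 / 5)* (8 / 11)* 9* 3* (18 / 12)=3888 / 55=70.69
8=8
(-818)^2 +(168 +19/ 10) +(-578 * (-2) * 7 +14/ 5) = 6773887/ 10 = 677388.70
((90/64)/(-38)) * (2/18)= -5/1216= -0.00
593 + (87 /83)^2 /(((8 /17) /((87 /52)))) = 1710628183 /2865824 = 596.91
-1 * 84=-84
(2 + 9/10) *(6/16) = 87/80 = 1.09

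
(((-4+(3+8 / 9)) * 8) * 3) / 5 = -8 / 15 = -0.53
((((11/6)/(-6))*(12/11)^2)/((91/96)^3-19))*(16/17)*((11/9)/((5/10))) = 12582912/272959021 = 0.05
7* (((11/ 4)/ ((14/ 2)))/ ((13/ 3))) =33/ 52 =0.63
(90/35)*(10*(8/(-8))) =-180/7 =-25.71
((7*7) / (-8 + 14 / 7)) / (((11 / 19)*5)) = -2.82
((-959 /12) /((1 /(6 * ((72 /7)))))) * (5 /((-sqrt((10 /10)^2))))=24660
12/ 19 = 0.63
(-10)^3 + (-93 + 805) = -288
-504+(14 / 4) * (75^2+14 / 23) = 882539 / 46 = 19185.63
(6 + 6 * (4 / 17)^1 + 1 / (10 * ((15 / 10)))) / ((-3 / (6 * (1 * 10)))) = -7628 / 51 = -149.57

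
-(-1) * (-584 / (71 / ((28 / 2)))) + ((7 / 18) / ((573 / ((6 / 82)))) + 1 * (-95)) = -2103233821 / 10008018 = -210.15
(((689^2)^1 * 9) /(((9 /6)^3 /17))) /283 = 64562056 /849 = 76044.82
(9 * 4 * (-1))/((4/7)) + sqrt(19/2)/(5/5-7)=-63-sqrt(38)/12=-63.51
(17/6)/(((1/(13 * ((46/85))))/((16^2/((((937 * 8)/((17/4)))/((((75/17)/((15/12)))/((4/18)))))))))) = 43056/937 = 45.95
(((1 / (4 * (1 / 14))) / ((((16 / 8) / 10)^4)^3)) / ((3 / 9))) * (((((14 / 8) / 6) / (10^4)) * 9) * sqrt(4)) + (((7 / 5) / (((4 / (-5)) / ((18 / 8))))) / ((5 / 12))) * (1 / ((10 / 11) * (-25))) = 107666048889 / 80000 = 1345825.61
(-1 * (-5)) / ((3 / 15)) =25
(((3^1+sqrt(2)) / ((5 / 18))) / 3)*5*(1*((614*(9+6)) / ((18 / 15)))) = 203274.53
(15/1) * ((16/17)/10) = 24/17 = 1.41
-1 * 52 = -52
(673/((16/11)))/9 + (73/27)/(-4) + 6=24509/432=56.73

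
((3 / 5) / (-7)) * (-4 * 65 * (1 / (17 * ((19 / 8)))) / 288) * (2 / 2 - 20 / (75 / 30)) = -13 / 969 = -0.01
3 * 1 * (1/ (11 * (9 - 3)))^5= 1/ 417444192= 0.00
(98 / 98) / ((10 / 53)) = 53 / 10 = 5.30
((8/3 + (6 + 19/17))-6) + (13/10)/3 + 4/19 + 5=30453/3230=9.43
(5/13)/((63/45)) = 25/91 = 0.27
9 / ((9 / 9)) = 9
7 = 7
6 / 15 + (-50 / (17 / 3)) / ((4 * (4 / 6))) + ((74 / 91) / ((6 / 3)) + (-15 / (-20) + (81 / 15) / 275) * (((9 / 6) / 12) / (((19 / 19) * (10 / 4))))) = -419256049 / 170170000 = -2.46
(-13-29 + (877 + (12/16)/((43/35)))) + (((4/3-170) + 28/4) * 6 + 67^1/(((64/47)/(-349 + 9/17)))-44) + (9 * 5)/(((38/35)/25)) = -16288.05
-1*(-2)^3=8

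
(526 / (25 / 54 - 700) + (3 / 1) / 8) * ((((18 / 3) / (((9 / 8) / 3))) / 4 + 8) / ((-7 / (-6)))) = -1025163 / 264425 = -3.88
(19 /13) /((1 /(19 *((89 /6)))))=32129 /78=411.91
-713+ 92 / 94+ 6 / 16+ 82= -236747 / 376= -629.65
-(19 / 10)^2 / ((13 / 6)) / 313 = -1083 / 203450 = -0.01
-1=-1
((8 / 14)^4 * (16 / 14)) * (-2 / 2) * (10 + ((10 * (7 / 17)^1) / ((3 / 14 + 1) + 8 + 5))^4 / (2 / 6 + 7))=-29510212087765626880 / 24215357015267658317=-1.22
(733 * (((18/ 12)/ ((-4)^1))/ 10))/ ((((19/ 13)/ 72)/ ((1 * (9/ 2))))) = -2315547/ 380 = -6093.54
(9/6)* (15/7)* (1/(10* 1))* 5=45/28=1.61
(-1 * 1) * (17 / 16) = -1.06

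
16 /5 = 3.20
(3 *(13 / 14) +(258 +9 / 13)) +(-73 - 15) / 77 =47381 / 182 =260.34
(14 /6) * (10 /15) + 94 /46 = 745 /207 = 3.60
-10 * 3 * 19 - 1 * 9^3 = -1299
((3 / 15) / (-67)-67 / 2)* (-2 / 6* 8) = 89.34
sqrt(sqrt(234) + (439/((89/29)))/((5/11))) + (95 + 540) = sqrt(594075 * sqrt(26) + 62318245)/445 + 635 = 653.17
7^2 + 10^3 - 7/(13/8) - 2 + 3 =13594/13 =1045.69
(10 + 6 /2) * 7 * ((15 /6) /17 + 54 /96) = 17563 /272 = 64.57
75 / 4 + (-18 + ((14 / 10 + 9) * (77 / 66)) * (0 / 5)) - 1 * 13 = -49 / 4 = -12.25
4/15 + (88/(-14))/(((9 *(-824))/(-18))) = 0.25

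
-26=-26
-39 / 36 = -13 / 12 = -1.08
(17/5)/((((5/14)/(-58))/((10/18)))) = -13804/45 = -306.76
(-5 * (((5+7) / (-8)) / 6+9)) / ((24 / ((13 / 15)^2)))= -1183 / 864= -1.37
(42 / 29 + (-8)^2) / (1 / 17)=32266 / 29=1112.62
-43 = -43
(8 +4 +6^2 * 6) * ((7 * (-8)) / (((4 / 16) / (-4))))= 204288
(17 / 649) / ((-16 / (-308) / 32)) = 16.14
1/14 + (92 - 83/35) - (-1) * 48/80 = 90.30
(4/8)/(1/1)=0.50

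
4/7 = 0.57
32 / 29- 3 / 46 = 1385 / 1334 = 1.04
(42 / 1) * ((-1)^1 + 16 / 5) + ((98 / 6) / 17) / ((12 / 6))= 47369 / 510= 92.88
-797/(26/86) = -34271/13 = -2636.23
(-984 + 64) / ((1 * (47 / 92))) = -84640 / 47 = -1800.85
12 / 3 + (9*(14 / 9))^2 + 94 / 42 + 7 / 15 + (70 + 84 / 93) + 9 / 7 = 894779 / 3255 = 274.89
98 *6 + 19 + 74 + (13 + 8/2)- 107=591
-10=-10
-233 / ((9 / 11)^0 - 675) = 233 / 674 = 0.35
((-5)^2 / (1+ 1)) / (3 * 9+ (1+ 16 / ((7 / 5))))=175 / 552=0.32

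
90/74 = 45/37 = 1.22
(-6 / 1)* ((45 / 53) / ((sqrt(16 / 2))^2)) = -135 / 212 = -0.64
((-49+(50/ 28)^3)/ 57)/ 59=-118831/ 9228072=-0.01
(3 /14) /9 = 1 /42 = 0.02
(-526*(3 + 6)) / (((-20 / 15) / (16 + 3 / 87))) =3301965 / 58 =56930.43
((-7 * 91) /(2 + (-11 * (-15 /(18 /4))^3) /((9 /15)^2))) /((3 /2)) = -51597 /137743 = -0.37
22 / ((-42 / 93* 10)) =-4.87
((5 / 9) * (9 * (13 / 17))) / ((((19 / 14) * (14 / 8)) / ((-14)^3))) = -1426880 / 323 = -4417.59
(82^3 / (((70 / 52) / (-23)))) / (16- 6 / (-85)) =-2802603544 / 4781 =-586196.10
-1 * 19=-19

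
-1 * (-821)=821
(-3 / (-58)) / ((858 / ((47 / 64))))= 47 / 1061632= 0.00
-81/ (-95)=81/ 95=0.85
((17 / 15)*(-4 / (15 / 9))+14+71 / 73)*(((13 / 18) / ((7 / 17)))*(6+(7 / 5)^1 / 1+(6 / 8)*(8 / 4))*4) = 439818509 / 574875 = 765.07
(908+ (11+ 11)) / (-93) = -10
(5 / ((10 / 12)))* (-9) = -54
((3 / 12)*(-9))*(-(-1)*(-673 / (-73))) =-6057 / 292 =-20.74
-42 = -42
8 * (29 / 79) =232 / 79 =2.94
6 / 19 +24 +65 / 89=42353 / 1691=25.05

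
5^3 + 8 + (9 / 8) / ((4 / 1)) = 4265 / 32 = 133.28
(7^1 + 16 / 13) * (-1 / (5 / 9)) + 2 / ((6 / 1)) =-2824 / 195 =-14.48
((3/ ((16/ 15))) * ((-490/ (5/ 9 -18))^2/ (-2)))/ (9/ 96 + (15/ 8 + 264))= -4.17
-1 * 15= -15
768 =768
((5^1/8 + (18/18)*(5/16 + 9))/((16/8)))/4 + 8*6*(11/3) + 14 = 24479/128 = 191.24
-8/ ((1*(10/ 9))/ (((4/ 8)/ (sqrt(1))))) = -18/ 5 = -3.60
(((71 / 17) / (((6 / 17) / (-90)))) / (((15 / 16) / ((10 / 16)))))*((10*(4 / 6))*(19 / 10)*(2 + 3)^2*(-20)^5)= 2158400000000 / 3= 719466666666.67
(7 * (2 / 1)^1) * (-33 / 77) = -6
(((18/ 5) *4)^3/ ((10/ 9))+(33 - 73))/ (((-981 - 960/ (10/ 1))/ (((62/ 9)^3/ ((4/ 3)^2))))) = -24646332628/ 54523125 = -452.03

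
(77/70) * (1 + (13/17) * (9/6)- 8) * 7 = -45.07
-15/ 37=-0.41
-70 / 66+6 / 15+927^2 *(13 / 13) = 859328.34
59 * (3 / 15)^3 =59 / 125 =0.47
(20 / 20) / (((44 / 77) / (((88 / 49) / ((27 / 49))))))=154 / 27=5.70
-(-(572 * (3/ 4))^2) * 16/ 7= 2944656/ 7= 420665.14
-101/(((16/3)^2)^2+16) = -8181/66832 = -0.12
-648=-648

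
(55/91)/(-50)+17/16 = 7647/7280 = 1.05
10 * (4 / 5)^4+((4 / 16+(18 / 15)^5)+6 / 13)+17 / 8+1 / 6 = 9.59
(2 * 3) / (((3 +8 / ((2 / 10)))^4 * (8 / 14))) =21 / 6837602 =0.00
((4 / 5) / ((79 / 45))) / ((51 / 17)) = 12 / 79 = 0.15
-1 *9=-9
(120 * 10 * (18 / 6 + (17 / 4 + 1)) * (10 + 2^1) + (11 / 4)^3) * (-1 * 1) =-7604531 / 64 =-118820.80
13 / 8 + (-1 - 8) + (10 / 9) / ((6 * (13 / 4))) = -20549 / 2808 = -7.32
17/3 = 5.67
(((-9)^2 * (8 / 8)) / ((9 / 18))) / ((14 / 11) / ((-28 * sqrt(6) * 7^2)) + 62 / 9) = 4715172 * sqrt(6) / 8934101765 + 210095490528 / 8934101765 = 23.52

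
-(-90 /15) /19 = 6 /19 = 0.32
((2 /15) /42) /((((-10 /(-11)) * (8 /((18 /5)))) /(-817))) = -8987 /7000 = -1.28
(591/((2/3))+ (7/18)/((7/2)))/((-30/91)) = -1452269/540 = -2689.39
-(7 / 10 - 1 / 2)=-1 / 5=-0.20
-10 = -10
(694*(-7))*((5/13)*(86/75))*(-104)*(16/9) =53476864/135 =396124.92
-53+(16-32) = -69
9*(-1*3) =-27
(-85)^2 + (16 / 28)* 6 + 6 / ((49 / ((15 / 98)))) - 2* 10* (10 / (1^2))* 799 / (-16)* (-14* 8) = -2668403098 / 2401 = -1111371.55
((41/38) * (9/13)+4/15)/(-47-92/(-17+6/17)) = -2125613/86971170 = -0.02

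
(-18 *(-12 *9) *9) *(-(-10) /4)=43740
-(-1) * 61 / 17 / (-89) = -61 / 1513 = -0.04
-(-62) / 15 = 62 / 15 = 4.13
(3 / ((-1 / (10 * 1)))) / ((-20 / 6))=9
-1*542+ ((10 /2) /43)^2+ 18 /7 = -6981649 /12943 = -539.42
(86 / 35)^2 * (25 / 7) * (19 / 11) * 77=140524 / 49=2867.84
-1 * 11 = -11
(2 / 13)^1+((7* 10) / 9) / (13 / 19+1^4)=8933 / 1872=4.77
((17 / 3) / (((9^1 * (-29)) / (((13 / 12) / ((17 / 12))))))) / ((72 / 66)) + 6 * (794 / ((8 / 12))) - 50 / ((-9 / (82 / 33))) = 740007203 / 103356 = 7159.79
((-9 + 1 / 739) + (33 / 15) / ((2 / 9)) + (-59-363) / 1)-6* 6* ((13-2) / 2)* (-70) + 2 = 13440.90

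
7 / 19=0.37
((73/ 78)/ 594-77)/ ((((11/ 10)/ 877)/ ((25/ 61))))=-391086200875/ 15544386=-25159.32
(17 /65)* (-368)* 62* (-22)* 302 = 2577021568 /65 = 39646485.66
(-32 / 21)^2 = 1024 / 441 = 2.32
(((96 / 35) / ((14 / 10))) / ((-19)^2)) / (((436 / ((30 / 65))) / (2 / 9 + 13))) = 272 / 3580759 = 0.00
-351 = -351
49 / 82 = 0.60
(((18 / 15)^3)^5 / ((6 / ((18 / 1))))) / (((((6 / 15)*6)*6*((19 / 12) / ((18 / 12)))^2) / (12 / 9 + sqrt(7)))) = 11.46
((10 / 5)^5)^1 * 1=32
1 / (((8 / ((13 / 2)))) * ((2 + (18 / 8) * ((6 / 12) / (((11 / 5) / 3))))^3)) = 553696 / 30080231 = 0.02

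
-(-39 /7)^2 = -1521 /49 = -31.04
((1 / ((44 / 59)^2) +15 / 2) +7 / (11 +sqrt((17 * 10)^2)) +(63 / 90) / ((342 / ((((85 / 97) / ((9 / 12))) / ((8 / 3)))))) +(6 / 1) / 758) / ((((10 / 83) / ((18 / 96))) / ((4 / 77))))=1708727119779821 / 2261624208708480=0.76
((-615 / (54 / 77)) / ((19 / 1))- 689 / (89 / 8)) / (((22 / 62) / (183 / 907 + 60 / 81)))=-2354009009159 / 8199358002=-287.10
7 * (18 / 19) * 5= 630 / 19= 33.16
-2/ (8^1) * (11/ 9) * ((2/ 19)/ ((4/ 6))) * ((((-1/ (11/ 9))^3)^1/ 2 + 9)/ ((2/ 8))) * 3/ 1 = -23229/ 4598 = -5.05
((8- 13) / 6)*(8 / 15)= -4 / 9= -0.44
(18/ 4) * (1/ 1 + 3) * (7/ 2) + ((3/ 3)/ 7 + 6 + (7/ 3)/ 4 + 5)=6277/ 84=74.73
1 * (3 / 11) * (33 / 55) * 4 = 36 / 55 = 0.65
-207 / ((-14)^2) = -207 / 196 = -1.06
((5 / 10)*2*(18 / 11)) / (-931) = -18 / 10241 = -0.00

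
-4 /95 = -0.04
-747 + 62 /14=-5198 /7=-742.57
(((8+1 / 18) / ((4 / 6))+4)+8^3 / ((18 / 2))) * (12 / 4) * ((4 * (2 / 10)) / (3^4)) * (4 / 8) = 2627 / 2430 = 1.08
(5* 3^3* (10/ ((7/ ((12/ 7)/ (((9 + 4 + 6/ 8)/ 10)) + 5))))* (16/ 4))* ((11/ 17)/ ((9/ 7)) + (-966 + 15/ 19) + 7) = -803478273000/ 174097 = -4615118.43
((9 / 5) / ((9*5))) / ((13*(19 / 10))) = 2 / 1235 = 0.00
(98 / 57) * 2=196 / 57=3.44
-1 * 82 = -82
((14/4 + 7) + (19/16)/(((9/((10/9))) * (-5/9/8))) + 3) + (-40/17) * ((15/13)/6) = 43505/3978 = 10.94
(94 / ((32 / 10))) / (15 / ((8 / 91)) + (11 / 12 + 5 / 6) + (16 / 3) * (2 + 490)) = 235 / 22371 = 0.01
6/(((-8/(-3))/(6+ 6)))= 27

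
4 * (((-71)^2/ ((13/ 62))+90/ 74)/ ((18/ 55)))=1272110290/ 4329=293857.77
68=68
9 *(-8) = -72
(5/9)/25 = 1/45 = 0.02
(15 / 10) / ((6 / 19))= 19 / 4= 4.75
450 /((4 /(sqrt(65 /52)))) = 225 * sqrt(5) /4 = 125.78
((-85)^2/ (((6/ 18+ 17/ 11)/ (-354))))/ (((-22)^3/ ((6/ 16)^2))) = 34528275/ 1920512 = 17.98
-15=-15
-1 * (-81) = 81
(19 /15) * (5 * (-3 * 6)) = -114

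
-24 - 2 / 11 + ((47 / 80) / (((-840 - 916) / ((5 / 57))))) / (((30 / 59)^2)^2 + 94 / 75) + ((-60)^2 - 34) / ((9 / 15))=125104752635451471737 / 21135588907475328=5919.15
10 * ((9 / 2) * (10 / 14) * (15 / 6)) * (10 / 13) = 5625 / 91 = 61.81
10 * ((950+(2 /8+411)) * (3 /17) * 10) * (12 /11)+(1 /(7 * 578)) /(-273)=28945916999 /1104558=26205.88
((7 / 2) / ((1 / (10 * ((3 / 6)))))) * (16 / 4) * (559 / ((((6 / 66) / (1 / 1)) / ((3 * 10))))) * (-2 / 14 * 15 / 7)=-3952928.57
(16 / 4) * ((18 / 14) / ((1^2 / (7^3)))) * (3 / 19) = 5292 / 19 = 278.53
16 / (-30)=-0.53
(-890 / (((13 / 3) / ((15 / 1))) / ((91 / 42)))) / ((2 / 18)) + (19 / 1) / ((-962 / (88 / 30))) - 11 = -433520908 / 7215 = -60086.06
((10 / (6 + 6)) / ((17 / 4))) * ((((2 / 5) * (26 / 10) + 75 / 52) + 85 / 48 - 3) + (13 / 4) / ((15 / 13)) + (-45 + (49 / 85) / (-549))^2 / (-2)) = -456785242504397 / 2310021656280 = -197.74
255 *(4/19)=1020/19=53.68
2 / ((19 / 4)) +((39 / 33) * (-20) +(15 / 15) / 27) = -130795 / 5643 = -23.18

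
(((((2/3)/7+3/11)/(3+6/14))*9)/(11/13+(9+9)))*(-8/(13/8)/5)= -136/2695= -0.05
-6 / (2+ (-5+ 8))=-6 / 5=-1.20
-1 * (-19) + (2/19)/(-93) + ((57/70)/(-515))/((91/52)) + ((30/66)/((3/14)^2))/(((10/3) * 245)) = 15540513729/817487825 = 19.01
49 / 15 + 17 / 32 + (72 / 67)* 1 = 156701 / 32160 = 4.87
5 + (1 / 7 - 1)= 29 / 7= 4.14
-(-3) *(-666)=-1998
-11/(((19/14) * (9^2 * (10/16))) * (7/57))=-176/135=-1.30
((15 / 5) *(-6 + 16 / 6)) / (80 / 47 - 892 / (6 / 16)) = 705 / 167576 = 0.00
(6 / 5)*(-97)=-582 / 5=-116.40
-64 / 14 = -32 / 7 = -4.57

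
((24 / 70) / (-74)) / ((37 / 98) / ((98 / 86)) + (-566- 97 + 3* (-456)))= 4116 / 1803985135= 0.00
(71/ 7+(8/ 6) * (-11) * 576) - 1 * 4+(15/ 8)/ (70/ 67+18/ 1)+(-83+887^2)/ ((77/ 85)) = 61450577371/ 71456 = 859977.85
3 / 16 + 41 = 659 / 16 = 41.19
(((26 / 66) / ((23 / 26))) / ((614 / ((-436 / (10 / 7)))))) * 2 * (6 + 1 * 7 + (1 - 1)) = -6705244 / 1165065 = -5.76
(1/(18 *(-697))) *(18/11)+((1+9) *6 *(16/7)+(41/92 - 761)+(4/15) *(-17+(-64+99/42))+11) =-15636796051/24687740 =-633.38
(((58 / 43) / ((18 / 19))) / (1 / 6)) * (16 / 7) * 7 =17632 / 129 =136.68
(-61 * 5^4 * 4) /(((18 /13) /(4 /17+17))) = -290436250 /153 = -1898276.14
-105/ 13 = -8.08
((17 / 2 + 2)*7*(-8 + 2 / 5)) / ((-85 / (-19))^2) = -1008273 / 36125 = -27.91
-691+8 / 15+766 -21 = 818 / 15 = 54.53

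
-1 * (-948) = 948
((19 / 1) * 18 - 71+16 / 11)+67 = 3734 / 11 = 339.45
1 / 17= 0.06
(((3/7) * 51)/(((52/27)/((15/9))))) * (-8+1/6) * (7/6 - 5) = 826965/1456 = 567.97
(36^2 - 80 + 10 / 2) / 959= 1221 / 959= 1.27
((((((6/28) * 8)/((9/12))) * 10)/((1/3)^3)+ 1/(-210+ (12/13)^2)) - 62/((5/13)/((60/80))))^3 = 28920461434261284361753007/236665506709303875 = 122199731.75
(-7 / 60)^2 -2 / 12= -551 / 3600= -0.15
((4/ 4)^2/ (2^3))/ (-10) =-1/ 80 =-0.01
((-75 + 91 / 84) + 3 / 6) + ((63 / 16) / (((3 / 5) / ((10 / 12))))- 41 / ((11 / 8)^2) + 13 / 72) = -3117269 / 34848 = -89.45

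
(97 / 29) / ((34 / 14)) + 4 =2651 / 493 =5.38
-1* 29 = -29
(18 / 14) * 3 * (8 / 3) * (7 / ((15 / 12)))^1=288 / 5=57.60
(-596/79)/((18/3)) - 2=-772/237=-3.26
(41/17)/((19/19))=2.41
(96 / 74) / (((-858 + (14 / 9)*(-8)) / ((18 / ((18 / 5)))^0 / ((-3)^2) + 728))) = -157272 / 144929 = -1.09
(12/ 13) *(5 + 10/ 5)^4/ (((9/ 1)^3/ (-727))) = -6982108/ 3159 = -2210.23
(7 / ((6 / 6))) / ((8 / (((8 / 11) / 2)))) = 7 / 22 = 0.32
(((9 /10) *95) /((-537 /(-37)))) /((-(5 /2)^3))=-8436 /22375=-0.38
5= 5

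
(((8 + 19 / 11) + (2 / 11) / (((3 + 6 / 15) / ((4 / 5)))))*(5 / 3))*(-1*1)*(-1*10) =30450 / 187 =162.83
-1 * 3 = -3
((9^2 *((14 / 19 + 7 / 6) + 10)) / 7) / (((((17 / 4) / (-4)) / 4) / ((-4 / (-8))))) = -586224 / 2261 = -259.28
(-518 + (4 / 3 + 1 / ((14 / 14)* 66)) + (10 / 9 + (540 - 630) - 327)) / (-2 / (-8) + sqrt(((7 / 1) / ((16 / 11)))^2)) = -1477144 / 8019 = -184.21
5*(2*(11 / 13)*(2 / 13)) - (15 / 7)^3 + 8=-31179 / 57967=-0.54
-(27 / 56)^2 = -0.23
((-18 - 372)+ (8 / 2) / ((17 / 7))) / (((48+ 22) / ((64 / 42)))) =-105632 / 12495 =-8.45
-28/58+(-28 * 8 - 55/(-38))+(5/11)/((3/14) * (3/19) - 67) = -48161315915/215929186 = -223.04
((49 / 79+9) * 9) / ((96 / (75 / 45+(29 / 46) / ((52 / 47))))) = 1524655 / 755872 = 2.02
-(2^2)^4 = -256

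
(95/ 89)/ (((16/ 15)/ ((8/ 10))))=285/ 356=0.80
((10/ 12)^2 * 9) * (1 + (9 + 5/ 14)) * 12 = 10875/ 14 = 776.79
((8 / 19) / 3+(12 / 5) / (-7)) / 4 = -101 / 1995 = -0.05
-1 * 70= -70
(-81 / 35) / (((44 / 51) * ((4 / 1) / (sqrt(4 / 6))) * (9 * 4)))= -153 * sqrt(6) / 24640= -0.02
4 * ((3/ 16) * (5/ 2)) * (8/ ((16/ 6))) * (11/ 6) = 165/ 16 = 10.31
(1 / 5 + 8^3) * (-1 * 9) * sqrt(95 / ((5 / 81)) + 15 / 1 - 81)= -23049 * sqrt(1473) / 5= -176922.66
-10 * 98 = -980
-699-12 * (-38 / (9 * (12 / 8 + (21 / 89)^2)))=-49272581 / 73935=-666.43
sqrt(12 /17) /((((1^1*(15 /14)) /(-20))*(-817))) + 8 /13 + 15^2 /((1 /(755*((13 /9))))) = 112*sqrt(51) /41667 + 3189883 /13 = 245375.63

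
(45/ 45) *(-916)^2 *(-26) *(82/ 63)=-1788867392/ 63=-28394720.51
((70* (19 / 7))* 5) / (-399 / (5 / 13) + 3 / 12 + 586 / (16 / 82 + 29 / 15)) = -24871000 / 19944787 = -1.25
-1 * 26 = -26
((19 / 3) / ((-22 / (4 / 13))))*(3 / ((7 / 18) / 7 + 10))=-0.03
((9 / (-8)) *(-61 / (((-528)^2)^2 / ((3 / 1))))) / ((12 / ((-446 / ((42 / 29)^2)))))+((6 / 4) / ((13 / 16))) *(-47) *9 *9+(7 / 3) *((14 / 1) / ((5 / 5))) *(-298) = -53113653639170052031 / 3168510104567808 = -16762.97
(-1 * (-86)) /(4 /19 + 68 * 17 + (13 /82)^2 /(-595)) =6537274520 /87889131829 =0.07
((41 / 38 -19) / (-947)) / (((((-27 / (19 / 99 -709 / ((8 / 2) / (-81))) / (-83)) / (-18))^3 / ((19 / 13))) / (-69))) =548661810637059473405786050421 / 573376847472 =956895649093770832.07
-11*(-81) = 891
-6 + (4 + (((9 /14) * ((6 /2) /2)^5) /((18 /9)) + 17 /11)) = 1.99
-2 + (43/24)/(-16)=-811/384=-2.11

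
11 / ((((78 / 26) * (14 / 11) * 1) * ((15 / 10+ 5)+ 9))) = 121 / 651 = 0.19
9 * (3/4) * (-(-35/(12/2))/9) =35/8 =4.38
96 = 96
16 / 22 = 0.73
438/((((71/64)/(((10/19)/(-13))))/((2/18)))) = -93440/52611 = -1.78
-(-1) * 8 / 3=8 / 3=2.67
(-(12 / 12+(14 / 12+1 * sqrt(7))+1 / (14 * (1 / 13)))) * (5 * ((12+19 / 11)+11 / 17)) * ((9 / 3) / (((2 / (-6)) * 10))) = 12096 * sqrt(7) / 187+37440 / 187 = 371.35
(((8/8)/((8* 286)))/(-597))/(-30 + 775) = -1/1017622320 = -0.00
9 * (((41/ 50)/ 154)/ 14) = 369/ 107800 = 0.00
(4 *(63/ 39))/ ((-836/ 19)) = -21/ 143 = -0.15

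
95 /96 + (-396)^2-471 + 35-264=14987231 /96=156116.99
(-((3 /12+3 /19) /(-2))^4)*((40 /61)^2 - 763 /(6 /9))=7863013869049 /3972501020672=1.98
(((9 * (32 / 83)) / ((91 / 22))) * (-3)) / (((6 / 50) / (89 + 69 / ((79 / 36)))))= -1507176000 / 596687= -2525.91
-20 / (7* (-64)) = 5 / 112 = 0.04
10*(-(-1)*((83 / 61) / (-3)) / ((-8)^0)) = -830 / 183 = -4.54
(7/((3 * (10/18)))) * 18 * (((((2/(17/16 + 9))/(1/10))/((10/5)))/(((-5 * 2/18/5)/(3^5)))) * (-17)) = 64245312/23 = 2793274.43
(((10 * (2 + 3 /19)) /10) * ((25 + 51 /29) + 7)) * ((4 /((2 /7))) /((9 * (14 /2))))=80278 /4959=16.19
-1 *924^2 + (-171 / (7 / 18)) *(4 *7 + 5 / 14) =-42446007 / 49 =-866245.04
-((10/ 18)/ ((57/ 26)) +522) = -267916/ 513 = -522.25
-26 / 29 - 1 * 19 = -19.90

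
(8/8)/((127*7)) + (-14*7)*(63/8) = -2744339/3556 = -771.75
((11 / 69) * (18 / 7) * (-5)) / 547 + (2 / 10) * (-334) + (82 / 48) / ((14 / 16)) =-85668979 / 1321005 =-64.85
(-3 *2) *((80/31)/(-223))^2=-38400/47789569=-0.00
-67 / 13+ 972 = 966.85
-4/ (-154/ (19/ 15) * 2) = 0.02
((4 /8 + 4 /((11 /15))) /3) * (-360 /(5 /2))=-3144 /11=-285.82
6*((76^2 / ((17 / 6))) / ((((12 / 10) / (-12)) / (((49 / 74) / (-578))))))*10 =254721600 / 181781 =1401.26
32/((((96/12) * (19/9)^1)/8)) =288/19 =15.16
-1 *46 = -46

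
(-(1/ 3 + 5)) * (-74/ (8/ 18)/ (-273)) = -296/ 91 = -3.25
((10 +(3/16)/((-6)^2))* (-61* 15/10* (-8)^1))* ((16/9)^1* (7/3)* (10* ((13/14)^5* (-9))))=-217542425165/115248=-1887602.61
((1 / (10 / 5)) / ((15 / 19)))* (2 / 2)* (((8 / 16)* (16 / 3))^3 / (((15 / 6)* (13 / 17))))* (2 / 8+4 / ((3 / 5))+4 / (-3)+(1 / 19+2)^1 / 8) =2897344 / 78975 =36.69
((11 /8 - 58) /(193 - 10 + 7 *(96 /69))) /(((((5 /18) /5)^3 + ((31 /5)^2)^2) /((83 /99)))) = -43779335625 /262636303655011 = -0.00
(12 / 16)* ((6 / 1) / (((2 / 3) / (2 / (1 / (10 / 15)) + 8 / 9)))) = 15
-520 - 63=-583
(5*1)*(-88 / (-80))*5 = 55 / 2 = 27.50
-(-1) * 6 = 6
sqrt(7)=2.65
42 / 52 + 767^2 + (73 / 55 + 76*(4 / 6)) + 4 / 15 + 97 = 2524403603 / 4290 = 588439.07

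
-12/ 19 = -0.63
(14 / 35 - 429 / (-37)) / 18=2219 / 3330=0.67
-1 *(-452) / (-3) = -452 / 3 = -150.67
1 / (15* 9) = 1 / 135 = 0.01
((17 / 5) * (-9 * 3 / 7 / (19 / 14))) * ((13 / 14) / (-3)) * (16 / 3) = 15.95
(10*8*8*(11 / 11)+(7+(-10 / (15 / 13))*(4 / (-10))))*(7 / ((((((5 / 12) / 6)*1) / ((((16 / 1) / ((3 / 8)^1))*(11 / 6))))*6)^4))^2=1890486536454586999406883638345728 / 38443359375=49175893241109004912682.23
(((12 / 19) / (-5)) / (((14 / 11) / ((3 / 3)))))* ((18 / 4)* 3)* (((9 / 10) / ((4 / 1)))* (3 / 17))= -24057 / 452200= -0.05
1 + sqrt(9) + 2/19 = 78/19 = 4.11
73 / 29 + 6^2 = 1117 / 29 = 38.52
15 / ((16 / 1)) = 15 / 16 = 0.94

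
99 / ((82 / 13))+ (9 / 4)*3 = 3681 / 164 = 22.45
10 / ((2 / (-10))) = -50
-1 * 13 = -13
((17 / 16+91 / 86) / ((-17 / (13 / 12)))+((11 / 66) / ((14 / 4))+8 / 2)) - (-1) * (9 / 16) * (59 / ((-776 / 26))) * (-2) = 6.14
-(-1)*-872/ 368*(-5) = 11.85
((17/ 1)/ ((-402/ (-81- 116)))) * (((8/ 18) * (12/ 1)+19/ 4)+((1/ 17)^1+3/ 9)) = 420989/ 4824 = 87.27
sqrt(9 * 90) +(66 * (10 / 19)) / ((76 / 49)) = 50.86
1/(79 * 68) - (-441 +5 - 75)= 2745093/5372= 511.00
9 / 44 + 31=1373 / 44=31.20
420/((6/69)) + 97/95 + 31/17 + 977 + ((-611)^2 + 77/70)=1224596181/3230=379131.94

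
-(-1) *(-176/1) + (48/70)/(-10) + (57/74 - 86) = -3383813/12950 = -261.30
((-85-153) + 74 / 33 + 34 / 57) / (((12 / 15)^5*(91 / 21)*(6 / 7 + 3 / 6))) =-124053125 / 1016576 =-122.03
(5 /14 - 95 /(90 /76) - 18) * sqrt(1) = -12331 /126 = -97.87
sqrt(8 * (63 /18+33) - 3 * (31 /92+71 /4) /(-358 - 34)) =2 * sqrt(1893130) /161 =17.09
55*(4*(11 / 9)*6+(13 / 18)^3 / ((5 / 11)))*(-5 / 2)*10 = -41472.90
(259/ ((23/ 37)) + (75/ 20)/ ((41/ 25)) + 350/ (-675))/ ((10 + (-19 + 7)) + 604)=0.70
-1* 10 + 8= -2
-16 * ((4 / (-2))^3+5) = 48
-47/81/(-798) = 47/64638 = 0.00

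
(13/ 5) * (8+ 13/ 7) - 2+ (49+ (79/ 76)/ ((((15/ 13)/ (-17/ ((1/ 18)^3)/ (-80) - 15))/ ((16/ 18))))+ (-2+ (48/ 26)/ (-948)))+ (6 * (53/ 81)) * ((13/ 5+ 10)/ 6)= 32554385918/ 30732975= 1059.27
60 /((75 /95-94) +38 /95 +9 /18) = -11400 /17539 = -0.65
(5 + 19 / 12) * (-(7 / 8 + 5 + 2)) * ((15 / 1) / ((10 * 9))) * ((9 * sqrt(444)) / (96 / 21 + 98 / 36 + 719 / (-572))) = -44837793 * sqrt(111) / 1740296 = -271.45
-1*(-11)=11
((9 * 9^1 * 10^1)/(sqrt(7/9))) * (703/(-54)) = -31635 * sqrt(7)/7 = -11956.91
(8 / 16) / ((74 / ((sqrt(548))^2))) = 137 / 37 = 3.70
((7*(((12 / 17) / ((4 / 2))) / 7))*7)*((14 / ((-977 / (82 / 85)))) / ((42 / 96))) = -110208 / 1411765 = -0.08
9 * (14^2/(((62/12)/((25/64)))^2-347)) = -9922500/967811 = -10.25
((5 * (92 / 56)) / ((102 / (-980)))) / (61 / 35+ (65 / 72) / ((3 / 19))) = -10143000 / 958817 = -10.58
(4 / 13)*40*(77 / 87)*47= 579040 / 1131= 511.97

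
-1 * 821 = -821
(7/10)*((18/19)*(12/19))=756/1805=0.42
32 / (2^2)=8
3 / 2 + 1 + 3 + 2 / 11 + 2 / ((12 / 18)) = 191 / 22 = 8.68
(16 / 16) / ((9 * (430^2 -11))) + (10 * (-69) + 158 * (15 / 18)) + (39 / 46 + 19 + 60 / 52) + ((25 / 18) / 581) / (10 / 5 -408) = -126124474093494473 / 234723694851828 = -537.33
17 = 17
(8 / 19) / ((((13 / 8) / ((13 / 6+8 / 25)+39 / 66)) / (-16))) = -2599936 / 203775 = -12.76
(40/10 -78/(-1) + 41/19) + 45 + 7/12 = 29581/228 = 129.74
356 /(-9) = -356 /9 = -39.56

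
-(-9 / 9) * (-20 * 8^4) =-81920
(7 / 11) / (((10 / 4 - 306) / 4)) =-56 / 6677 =-0.01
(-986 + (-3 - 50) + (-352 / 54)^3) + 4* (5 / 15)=-25876169 / 19683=-1314.65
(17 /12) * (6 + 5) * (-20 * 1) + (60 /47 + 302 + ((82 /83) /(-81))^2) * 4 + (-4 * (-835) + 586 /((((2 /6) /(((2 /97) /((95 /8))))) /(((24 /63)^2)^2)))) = 199357015000283721439 /47001485052031545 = 4241.50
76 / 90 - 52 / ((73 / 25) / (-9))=529274 / 3285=161.12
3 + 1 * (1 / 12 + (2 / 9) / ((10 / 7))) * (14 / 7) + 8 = 1033 / 90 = 11.48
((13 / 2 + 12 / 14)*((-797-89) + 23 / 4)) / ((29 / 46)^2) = -27406961 / 1682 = -16294.27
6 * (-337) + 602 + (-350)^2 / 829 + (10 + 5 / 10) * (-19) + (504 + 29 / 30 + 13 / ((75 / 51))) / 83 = -7562961808 / 5160525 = -1465.54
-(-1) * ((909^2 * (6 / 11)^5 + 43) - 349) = 6375879450 / 161051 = 39589.20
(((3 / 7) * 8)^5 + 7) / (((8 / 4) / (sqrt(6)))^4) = 72722457 / 67228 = 1081.73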